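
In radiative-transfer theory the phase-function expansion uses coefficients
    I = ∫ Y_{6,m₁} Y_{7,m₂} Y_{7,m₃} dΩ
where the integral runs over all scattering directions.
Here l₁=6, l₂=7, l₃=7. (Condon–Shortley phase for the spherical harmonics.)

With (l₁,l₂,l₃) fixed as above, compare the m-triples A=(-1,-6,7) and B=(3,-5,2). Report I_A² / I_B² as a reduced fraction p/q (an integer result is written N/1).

l's match ⇒ only the (l;m) 3-j factors differ between A and B.
A: triangle coeff Δ(6,7,7) = 1/2444321880; Σ_t [1,1]: t=1:−1/3483648000 = -1/3483648000; (3j)²=143/12920 [(6 7 7; -1 -6 7)], sign=-1
B: triangle coeff Δ(6,7,7) = 1/2444321880; Σ_t [0,2]: t=0:+1/37324800 t=1:−1/29030400 t=2:+1/232243200 = -1/298598400; (3j)²=7/16796 [(6 7 7; 3 -5 2)], sign=+1
I_A²/I_B² = (143/12920)/(7/16796) = 1859/70

1859/70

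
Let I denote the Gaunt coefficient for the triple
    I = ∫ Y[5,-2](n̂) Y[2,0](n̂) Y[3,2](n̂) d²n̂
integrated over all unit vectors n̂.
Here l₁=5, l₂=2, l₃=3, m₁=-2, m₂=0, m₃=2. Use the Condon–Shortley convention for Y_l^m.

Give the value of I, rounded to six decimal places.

Rules hold: Σm=0, L=10 even, 3≤3≤7.
N = 11·5·7 = 385
Δ = 4!·6!·0!/11! = 1/2310
Racah Σ t=2..2: t=2:+1/144 = 1/144
⇒ 3j(5 2 3; 0 0 0)² = 10/231, sgn -1
Racah Σ t=2..2: t=2:+1/480 = 1/480
⇒ 3j(5 2 3; -2 0 2)² = 3/110, sgn -1
4πI² = N·(3j₀)²·(3jₘ)² = 5/11
I = +1·√(0.454545/4π) = 0.19018827

0.190188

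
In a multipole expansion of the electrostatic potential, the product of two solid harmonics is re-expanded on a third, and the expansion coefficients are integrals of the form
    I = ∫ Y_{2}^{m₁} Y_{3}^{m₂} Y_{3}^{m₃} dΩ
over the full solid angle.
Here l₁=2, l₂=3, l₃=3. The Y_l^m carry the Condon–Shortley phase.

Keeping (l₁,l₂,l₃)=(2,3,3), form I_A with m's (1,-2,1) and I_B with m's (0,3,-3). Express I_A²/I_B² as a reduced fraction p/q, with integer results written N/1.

3/5

Shared (l₁,l₂,l₃)=(2,3,3): N and (l;000)² cancel in I_A²/I_B².
A: Δ = 2!·2!·4!/9! = 1/3780; Racah Σ t=0..1: t=0:+1/12 t=1:−1/48 = 1/16; ⇒ 3j(2 3 3; 1 -2 1)² = 1/28, sgn +1
B: Δ = 2!·2!·4!/9! = 1/3780; Racah Σ t=2..2: t=2:+1/96 = 1/96; ⇒ 3j(2 3 3; 0 3 -3)² = 5/84, sgn +1
I_A²/I_B² = (1/28)/(5/84) = 3/5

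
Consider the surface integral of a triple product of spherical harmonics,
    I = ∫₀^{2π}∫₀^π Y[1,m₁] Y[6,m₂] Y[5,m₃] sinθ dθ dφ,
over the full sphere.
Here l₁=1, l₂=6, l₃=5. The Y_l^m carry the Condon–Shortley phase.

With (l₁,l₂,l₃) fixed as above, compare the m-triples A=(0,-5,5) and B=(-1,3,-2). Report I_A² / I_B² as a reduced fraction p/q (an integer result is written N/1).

11/36

Shared (l₁,l₂,l₃)=(1,6,5): N and (l;000)² cancel in I_A²/I_B².
A: Δ = 2!·0!·10!/13! = 1/858; Racah Σ t=1..1: t=1:−1/3628800 = -1/3628800; ⇒ 3j(1 6 5; 0 -5 5)² = 1/78, sgn -1
B: Δ = 2!·0!·10!/13! = 1/858; Racah Σ t=2..2: t=2:+1/60480 = 1/60480; ⇒ 3j(1 6 5; -1 3 -2)² = 6/143, sgn -1
I_A²/I_B² = (1/78)/(6/143) = 11/36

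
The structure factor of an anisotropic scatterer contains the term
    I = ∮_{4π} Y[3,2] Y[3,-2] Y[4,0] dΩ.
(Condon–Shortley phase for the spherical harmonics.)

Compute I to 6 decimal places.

-0.179515

Checks pass: Σm=0; 10 even; l₃=4∈[0,6].
(2·3+1)(2·3+1)(2·4+1) = 441
Δ: 2! 4! 4! / 11! → 1/34650
sum: t=0:+1/72 t=1:−1/16 t=2:+1/72 = -5/144
3j²(3 3 4; 0 0 0) = Δ·Π!·Σ² = 2/77  (sign -1)
sum: t=0:+1/72 t=1:−1/576 = 7/576
3j²(3 3 4; 2 -2 0) = Δ·Π!·Σ² = 7/198  (sign +1)
combine: 4πI² = 441·2/77·7/198 = 49/121
take √, sign -1: I = -0.17951487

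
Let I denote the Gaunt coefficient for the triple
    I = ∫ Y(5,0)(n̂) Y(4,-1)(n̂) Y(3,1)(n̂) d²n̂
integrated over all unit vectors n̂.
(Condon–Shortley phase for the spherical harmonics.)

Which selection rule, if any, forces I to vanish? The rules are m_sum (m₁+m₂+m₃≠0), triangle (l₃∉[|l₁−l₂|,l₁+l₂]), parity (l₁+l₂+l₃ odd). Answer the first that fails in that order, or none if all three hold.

Σmᵢ = 0  ✓
l₃∈[|l₁−l₂|,l₁+l₂]=[1,9], have l₃=3  ✓
Σlᵢ = 12 ⇒ even  ✓

none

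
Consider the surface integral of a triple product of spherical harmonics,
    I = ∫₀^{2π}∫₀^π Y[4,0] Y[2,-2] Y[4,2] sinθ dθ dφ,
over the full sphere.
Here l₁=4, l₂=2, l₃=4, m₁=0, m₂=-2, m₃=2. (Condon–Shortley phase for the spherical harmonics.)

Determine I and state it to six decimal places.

-0.190365

Checks pass: Σm=0; 10 even; l₃=4∈[2,6].
(2·4+1)(2·2+1)(2·4+1) = 405
Δ: 2! 6! 2! / 11! → 1/13860
sum: t=0:+1/192 t=1:−1/36 t=2:+1/192 = -5/288
3j²(4 2 4; 0 0 0) = Δ·Π!·Σ² = 20/693  (sign -1)
sum: t=0:+1/192 = 1/192
3j²(4 2 4; 0 -2 2) = Δ·Π!·Σ² = 3/77  (sign +1)
combine: 4πI² = 405·20/693·3/77 = 2700/5929
take √, sign -1: I = -0.19036462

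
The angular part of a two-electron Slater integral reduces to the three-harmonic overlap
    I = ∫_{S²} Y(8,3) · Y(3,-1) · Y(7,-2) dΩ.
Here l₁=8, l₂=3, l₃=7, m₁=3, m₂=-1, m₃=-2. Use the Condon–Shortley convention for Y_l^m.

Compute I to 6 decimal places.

Checks pass: Σm=0; 18 even; l₃=7∈[5,11].
(2·8+1)(2·3+1)(2·7+1) = 1785
Δ: 4! 12! 2! / 19! → 1/5290740
sum: t=1:−1/7257600 t=2:+1/2073600 t=3:−1/7257600 = 1/4838400
3j²(8 3 7; 0 0 0) = Δ·Π!·Σ² = 252/20995  (sign -1)
sum: t=0:+1/29030400 t=1:−1/5806080 t=2:+1/17418240 = -1/12441600
3j²(8 3 7; 3 -1 -2) = Δ·Π!·Σ² = 154/12597  (sign +1)
combine: 4πI² = 1785·252/20995·154/12597 = 271656/1037153
take √, sign -1: I = -0.14437211

-0.144372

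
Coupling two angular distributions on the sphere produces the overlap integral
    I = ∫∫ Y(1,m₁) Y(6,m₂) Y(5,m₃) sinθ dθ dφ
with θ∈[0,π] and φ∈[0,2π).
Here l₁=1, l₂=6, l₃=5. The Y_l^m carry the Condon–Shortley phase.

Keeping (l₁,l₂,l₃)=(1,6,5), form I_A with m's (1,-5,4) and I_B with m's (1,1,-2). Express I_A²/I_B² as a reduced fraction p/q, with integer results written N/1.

11/2

l's match ⇒ only the (l;m) 3-j factors differ between A and B.
A: triangle coeff Δ(1,6,5) = 1/858; Σ_t [0,0]: t=0:+1/725760 = 1/725760; (3j)²=5/78 [(1 6 5; 1 -5 4)], sign=-1
B: triangle coeff Δ(1,6,5) = 1/858; Σ_t [0,0]: t=0:+1/60480 = 1/60480; (3j)²=5/429 [(1 6 5; 1 1 -2)], sign=-1
I_A²/I_B² = (5/78)/(5/429) = 11/2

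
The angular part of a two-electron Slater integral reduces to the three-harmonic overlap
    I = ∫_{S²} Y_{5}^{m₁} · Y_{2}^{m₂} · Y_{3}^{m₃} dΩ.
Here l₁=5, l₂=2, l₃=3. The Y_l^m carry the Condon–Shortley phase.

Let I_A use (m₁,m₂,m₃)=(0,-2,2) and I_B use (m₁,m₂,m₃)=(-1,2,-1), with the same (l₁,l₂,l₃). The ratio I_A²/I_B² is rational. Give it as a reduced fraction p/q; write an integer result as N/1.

1/3

l's match ⇒ only the (l;m) 3-j factors differ between A and B.
A: triangle coeff Δ(5,2,3) = 1/2310; Σ_t [0,0]: t=0:+1/2880 = 1/2880; (3j)²=1/462 [(5 2 3; 0 -2 2)], sign=-1
B: triangle coeff Δ(5,2,3) = 1/2310; Σ_t [4,4]: t=4:+1/1152 = 1/1152; (3j)²=1/154 [(5 2 3; -1 2 -1)], sign=+1
I_A²/I_B² = (1/462)/(1/154) = 1/3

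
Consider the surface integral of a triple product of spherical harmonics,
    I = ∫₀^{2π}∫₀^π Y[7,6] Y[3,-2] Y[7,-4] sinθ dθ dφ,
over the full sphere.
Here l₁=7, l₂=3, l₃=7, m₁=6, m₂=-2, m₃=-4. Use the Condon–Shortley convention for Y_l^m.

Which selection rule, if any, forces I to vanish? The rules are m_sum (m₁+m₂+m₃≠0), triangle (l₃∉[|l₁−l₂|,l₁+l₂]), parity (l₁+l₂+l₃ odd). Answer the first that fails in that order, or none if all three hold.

parity

m₁+m₂+m₃ = 6 − 2 − 4 = 0  ✓
triangle: |7−3|=4 ≤ l₃=7 ≤ 7+3=10  ✓
parity: l₁+l₂+l₃ = 17 is odd  ✗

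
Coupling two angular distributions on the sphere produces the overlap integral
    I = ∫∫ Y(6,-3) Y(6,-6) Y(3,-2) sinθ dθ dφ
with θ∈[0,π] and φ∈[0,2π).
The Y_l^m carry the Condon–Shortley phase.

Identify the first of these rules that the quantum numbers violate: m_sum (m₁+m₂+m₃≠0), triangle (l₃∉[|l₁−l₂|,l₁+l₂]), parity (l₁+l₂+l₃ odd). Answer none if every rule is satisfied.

m₁+m₂+m₃ = -3 − 6 − 2 = -11  ✗
triangle: |6−6|=0 ≤ l₃=3 ≤ 6+6=12
parity: l₁+l₂+l₃ = 15 is odd

m_sum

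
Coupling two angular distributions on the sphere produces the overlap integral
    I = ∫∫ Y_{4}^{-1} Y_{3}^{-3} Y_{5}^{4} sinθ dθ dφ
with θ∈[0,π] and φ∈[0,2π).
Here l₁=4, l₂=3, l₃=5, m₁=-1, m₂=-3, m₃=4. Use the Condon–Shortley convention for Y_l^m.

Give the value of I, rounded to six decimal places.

-0.186208

Rules hold: Σm=0, L=12 even, 1≤5≤7.
N = 9·7·11 = 693
Δ = 2!·6!·4!/13! = 1/180180
Racah Σ t=0..2: t=0:+1/576 t=1:−1/144 t=2:+1/576 = -1/288
⇒ 3j(4 3 5; 0 0 0)² = 20/1001, sgn +1
Racah Σ t=0..0: t=0:+1/5760 = 1/5760
⇒ 3j(4 3 5; -1 -3 4)² = 9/286, sgn -1
4πI² = N·(3j₀)²·(3jₘ)² = 810/1859
I = -1·√(0.435718/4π) = -0.18620781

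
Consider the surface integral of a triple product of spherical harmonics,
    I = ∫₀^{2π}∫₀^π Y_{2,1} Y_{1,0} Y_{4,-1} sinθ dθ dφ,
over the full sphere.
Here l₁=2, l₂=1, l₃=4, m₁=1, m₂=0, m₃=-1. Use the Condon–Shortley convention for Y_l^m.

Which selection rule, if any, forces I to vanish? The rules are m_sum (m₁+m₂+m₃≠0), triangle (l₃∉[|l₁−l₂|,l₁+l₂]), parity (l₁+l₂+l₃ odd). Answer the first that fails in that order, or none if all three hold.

triangle

azimuthal sum: 1 + 0 − 1 = 0  ✓
1 ≤ 4 ≤ 3 (triangle on l)  ✗
L = 2 + 1 + 4 = 7 (odd)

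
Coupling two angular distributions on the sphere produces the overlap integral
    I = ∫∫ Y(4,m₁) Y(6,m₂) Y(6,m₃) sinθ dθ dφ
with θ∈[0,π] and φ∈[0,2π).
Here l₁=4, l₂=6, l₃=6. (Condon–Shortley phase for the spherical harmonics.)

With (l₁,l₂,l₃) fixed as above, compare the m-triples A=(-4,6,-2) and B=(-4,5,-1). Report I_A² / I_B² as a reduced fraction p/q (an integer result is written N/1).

3/10

Same 4,6,6: normalisation and zero-m 3j drop out of the ratio.
A: Δ: 4! 4! 8! / 17! → 1/15315300; sum: t=4:+1/23224320 = 1/23224320; 3j²(4 6 6; -4 6 -2) = Δ·Π!·Σ² = 1/442  (sign +1)
B: Δ: 4! 4! 8! / 17! → 1/15315300; sum: t=4:+1/2903040 = 1/2903040; 3j²(4 6 6; -4 5 -1) = Δ·Π!·Σ² = 5/663  (sign -1)
I_A²/I_B² = (1/442)/(5/663) = 3/10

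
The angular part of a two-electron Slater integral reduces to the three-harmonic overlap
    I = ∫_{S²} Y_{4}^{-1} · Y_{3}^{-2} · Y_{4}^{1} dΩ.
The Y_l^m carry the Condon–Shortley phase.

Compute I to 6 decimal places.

Σmᵢ = -2 ≠ 0, so the φ-integral vanishes; I = 0

0.000000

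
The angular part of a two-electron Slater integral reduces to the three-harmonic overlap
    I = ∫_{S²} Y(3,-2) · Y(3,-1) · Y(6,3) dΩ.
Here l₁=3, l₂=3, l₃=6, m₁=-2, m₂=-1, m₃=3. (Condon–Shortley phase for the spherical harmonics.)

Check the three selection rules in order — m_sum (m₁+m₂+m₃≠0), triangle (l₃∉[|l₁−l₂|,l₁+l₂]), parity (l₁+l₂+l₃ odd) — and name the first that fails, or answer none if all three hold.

m₁+m₂+m₃ = -2 − 1 + 3 = 0  ✓
triangle: |3−3|=0 ≤ l₃=6 ≤ 3+3=6  ✓
parity: l₁+l₂+l₃ = 12 is even  ✓

none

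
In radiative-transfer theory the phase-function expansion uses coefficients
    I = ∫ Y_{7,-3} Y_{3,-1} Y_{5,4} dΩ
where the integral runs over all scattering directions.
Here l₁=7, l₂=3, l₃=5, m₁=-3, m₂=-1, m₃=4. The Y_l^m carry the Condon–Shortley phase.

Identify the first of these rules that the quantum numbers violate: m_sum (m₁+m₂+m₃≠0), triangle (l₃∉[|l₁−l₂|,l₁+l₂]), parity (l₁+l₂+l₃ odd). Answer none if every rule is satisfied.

Σmᵢ = 0  ✓
l₃∈[|l₁−l₂|,l₁+l₂]=[4,10], have l₃=5  ✓
Σlᵢ = 15 ⇒ odd  ✗

parity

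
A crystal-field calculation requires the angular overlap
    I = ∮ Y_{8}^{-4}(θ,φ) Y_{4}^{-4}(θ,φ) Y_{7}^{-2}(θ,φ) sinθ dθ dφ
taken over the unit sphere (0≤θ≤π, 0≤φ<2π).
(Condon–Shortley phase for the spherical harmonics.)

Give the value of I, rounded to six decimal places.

Σmᵢ = -10 ≠ 0, so the φ-integral vanishes; I = 0

0.000000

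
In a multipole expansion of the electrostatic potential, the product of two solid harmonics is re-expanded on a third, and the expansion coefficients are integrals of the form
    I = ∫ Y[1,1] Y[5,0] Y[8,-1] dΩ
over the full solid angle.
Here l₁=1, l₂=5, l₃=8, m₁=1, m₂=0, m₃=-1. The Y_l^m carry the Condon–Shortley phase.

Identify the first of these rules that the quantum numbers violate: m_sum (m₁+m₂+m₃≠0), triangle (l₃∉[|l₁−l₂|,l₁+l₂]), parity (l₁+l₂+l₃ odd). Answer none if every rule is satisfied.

triangle

azimuthal sum: 1 + 0 − 1 = 0  ✓
4 ≤ 8 ≤ 6 (triangle on l)  ✗
L = 1 + 5 + 8 = 14 (even)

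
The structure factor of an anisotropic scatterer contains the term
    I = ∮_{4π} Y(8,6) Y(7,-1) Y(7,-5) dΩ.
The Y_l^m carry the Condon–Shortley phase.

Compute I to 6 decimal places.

Checks pass: Σm=0; 22 even; l₃=7∈[1,15].
(2·8+1)(2·7+1)(2·7+1) = 3825
Δ: 8! 8! 6! / 23! → 1/22086194130
sum: t=1:−1/18289152000 t=2:+1/248832000 t=3:−1/24883200 t=4:+1/11943936 t=5:−1/24883200 t=6:+1/248832000 t=7:−1/18289152000 = 11/975421440
3j²(8 7 7; 0 0 0) = Δ·Π!·Σ² = 1750/289731  (sign -1)
sum: t=0:+1/41803776000 t=1:−1/3048192000 t=2:+1/2786918400 = 1/18289152000
3j²(8 7 7; 6 -1 -5) = Δ·Π!·Σ² = 512/780045  (sign +1)
combine: 4πI² = 3825·1750/289731·512/780045 = 640000/42204149
take √, sign -1: I = -0.03473821

-0.034738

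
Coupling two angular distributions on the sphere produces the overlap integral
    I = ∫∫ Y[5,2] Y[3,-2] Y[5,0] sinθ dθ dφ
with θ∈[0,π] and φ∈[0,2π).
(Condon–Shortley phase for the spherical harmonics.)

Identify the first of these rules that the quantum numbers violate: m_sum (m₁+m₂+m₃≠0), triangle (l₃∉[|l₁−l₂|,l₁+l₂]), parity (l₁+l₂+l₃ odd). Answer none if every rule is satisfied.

parity

Σmᵢ = 0  ✓
l₃∈[|l₁−l₂|,l₁+l₂]=[2,8], have l₃=5  ✓
Σlᵢ = 13 ⇒ odd  ✗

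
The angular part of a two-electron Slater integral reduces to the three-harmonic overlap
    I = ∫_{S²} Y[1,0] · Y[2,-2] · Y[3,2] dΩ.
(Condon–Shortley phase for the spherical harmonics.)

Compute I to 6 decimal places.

0.184674

Rules hold: Σm=0, L=6 even, 1≤3≤3.
N = 3·5·7 = 105
Δ = 0!·2!·4!/7! = 1/105
Racah Σ t=0..0: t=0:+1/4 = 1/4
⇒ 3j(1 2 3; 0 0 0)² = 3/35, sgn -1
Racah Σ t=0..0: t=0:+1/24 = 1/24
⇒ 3j(1 2 3; 0 -2 2)² = 1/21, sgn -1
4πI² = N·(3j₀)²·(3jₘ)² = 3/7
I = +1·√(0.428571/4π) = 0.18467439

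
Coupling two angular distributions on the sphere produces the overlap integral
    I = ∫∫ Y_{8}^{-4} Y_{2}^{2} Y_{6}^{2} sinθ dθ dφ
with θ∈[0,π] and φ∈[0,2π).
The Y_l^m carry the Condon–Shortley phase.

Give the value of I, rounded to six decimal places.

0.188806

Rules hold: Σm=0, L=16 even, 6≤6≤10.
N = 17·5·13 = 1105
Δ = 4!·12!·0!/17! = 1/30940
Racah Σ t=2..2: t=2:+1/2073600 = 1/2073600
⇒ 3j(8 2 6; 0 0 0)² = 28/1105, sgn +1
Racah Σ t=4..4: t=4:+1/23224320 = 1/23224320
⇒ 3j(8 2 6; -4 2 2)² = 99/6188, sgn +1
4πI² = N·(3j₀)²·(3jₘ)² = 99/221
I = +1·√(0.447964/4π) = 0.18880632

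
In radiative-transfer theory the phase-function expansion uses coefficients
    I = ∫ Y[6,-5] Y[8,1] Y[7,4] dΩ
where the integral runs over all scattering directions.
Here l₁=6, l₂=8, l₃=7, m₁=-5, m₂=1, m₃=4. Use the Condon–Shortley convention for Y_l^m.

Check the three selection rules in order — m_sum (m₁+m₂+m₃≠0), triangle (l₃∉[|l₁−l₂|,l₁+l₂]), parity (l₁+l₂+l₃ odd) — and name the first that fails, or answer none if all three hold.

azimuthal sum: -5 + 1 + 4 = 0  ✓
2 ≤ 7 ≤ 14 (triangle on l)  ✓
L = 6 + 8 + 7 = 21 (odd)  ✗

parity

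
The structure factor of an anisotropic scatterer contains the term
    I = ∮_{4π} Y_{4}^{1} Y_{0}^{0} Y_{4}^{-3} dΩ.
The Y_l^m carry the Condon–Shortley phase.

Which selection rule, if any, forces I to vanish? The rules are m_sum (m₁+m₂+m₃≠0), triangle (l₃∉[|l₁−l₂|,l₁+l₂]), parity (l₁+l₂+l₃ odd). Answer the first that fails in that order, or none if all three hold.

Σmᵢ = -2  ✗
l₃∈[|l₁−l₂|,l₁+l₂]=[4,4], have l₃=4
Σlᵢ = 8 ⇒ even

m_sum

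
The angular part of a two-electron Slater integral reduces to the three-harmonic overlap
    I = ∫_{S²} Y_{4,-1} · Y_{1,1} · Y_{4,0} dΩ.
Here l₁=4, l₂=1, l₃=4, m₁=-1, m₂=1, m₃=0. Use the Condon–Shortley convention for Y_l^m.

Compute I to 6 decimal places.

l₁+l₂+l₃=9 is odd: 3j(l;000)=0 ⇒ I=0

0.000000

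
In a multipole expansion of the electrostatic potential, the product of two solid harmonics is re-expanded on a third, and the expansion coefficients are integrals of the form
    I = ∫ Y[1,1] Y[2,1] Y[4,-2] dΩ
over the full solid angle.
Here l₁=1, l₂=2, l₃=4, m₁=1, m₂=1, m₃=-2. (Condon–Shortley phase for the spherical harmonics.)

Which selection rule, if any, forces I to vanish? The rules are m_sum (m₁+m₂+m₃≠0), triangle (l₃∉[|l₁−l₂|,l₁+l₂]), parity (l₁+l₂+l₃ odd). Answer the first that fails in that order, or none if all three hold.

azimuthal sum: 1 + 1 − 2 = 0  ✓
1 ≤ 4 ≤ 3 (triangle on l)  ✗
L = 1 + 2 + 4 = 7 (odd)

triangle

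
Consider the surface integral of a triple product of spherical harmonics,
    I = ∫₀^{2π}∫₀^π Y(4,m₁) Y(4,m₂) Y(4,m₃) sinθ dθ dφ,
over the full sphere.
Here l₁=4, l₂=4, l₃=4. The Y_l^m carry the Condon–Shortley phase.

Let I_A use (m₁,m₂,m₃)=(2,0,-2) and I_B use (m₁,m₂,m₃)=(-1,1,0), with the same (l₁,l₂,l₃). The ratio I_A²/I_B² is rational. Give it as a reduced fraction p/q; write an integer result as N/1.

Shared (l₁,l₂,l₃)=(4,4,4): N and (l;000)² cancel in I_A²/I_B².
A: Δ = 4!·4!·4!/13! = 1/450450; Racah Σ t=0..2: t=0:+1/2304 t=1:−1/216 t=2:+1/384 = -11/6912; ⇒ 3j(4 4 4; 2 0 -2)² = 11/1638, sgn -1
B: Δ = 4!·4!·4!/13! = 1/450450; Racah Σ t=1..4: t=1:−1/3456 t=2:+1/144 t=3:−1/96 t=4:+1/864 = -1/384; ⇒ 3j(4 4 4; -1 1 0)² = 9/2002, sgn -1
I_A²/I_B² = (11/1638)/(9/2002) = 121/81

121/81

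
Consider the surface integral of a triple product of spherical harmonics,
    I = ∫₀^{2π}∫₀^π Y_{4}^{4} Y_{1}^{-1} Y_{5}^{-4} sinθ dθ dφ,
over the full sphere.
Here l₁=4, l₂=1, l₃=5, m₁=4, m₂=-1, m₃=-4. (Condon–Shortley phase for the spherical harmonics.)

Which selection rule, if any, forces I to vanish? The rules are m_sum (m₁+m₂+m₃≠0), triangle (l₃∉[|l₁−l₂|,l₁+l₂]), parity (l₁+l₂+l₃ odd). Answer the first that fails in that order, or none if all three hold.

azimuthal sum: 4 − 1 − 4 = -1  ✗
3 ≤ 5 ≤ 5 (triangle on l)
L = 4 + 1 + 5 = 10 (even)

m_sum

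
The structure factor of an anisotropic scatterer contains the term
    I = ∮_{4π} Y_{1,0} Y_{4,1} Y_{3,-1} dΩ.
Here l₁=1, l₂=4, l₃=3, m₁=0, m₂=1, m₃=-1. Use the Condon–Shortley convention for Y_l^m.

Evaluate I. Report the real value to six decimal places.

Checks pass: Σm=0; 8 even; l₃=3∈[3,5].
(2·1+1)(2·4+1)(2·3+1) = 189
Δ: 2! 0! 6! / 9! → 1/252
sum: t=1:−1/36 = -1/36
3j²(1 4 3; 0 0 0) = Δ·Π!·Σ² = 4/63  (sign +1)
sum: t=1:−1/48 = -1/48
3j²(1 4 3; 0 1 -1) = Δ·Π!·Σ² = 5/84  (sign -1)
combine: 4πI² = 189·4/63·5/84 = 5/7
take √, sign -1: I = -0.23841361

-0.238414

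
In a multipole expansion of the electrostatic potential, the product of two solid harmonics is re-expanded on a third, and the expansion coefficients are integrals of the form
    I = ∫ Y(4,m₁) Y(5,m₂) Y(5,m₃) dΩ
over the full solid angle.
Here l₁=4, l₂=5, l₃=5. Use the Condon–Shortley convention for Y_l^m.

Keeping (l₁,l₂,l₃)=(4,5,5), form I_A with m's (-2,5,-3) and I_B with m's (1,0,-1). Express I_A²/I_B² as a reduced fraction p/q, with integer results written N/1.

l's match ⇒ only the (l;m) 3-j factors differ between A and B.
A: triangle coeff Δ(4,5,5) = 1/3153150; Σ_t [4,4]: t=4:+1/69120 = 1/69120; (3j)²=4/143 [(4 5 5; -2 5 -3)], sign=+1
B: triangle coeff Δ(4,5,5) = 1/3153150; Σ_t [0,3]: t=0:+1/17280 t=1:−1/1152 t=2:+1/864 t=3:−1/6912 = 7/34560; (3j)²=1/429 [(4 5 5; 1 0 -1)], sign=+1
I_A²/I_B² = (4/143)/(1/429) = 12/1

12/1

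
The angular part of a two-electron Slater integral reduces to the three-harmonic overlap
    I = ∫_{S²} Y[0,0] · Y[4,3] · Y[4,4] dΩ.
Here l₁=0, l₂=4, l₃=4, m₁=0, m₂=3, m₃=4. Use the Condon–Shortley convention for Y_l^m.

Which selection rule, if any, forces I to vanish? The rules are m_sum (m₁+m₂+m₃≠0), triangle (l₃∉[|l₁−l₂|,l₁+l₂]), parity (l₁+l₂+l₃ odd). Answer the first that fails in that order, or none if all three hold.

m_sum

m₁+m₂+m₃ = 0 + 3 + 4 = 7  ✗
triangle: |0−4|=4 ≤ l₃=4 ≤ 0+4=4
parity: l₁+l₂+l₃ = 8 is even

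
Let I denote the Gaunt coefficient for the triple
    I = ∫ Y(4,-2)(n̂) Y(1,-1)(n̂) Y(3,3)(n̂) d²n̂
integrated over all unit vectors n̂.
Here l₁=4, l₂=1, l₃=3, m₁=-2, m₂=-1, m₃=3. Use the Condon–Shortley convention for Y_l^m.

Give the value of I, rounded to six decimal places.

Rules hold: Σm=0, L=8 even, 3≤3≤5.
N = 9·3·7 = 189
Δ = 2!·6!·0!/9! = 1/252
Racah Σ t=1..1: t=1:−1/36 = -1/36
⇒ 3j(4 1 3; 0 0 0)² = 4/63, sgn +1
Racah Σ t=0..0: t=0:+1/1440 = 1/1440
⇒ 3j(4 1 3; -2 -1 3)² = 1/252, sgn +1
4πI² = N·(3j₀)²·(3jₘ)² = 1/21
I = +1·√(0.047619/4π) = 0.06155813

0.061558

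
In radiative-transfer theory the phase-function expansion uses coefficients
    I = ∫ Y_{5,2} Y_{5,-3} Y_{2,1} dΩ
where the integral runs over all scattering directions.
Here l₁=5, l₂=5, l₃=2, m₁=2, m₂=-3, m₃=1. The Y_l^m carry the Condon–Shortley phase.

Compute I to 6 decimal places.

-0.161739

Rules hold: Σm=0, L=12 even, 0≤2≤10.
N = 11·11·5 = 605
Δ = 8!·2!·2!/13! = 1/38610
Racah Σ t=3..5: t=3:−1/2880 t=4:+1/576 t=5:−1/2880 = 1/960
⇒ 3j(5 5 2; 0 0 0)² = 10/429, sgn +1
Racah Σ t=1..2: t=1:−1/10080 t=2:+1/2880 = 1/4032
⇒ 3j(5 5 2; 2 -3 1)² = 10/429, sgn -1
4πI² = N·(3j₀)²·(3jₘ)² = 500/1521
I = -1·√(0.328731/4π) = -0.16173926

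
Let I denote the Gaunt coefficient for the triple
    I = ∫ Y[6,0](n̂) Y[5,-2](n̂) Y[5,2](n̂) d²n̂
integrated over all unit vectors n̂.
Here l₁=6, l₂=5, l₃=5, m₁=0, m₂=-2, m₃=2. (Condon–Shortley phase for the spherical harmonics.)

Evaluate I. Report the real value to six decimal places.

-0.110455

Rules hold: Σm=0, L=16 even, 1≤5≤11.
N = 13·11·11 = 1573
Δ = 6!·6!·4!/17! = 1/28588560
Racah Σ t=1..5: t=1:−1/345600 t=2:+1/13824 t=3:−1/5184 t=4:+1/13824 t=5:−1/345600 = -7/129600
⇒ 3j(6 5 5; 0 0 0)² = 80/7293, sgn +1
Racah Σ t=0..3: t=0:+1/3110400 t=1:−1/57600 t=2:+1/13824 t=3:−1/31104 = 1/43200
⇒ 3j(6 5 5; 0 -2 2)² = 108/12155, sgn -1
4πI² = N·(3j₀)²·(3jₘ)² = 576/3757
I = -1·√(0.153314/4π) = -0.11045508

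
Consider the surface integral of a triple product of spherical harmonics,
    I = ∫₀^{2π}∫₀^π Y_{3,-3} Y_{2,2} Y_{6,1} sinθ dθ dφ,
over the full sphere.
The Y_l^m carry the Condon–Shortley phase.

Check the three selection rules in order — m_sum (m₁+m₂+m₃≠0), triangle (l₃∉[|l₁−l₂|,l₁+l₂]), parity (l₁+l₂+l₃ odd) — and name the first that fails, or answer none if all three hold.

Σmᵢ = 0  ✓
l₃∈[|l₁−l₂|,l₁+l₂]=[1,5], have l₃=6  ✗
Σlᵢ = 11 ⇒ odd

triangle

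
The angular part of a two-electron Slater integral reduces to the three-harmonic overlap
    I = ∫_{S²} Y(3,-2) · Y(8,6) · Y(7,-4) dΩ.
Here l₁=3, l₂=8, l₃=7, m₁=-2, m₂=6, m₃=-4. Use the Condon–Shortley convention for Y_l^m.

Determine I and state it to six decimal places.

m-sum 0 ✓  L=18 even ✓  5≤7≤11 ✓
Π(2lᵢ+1) = 7×17×15 = 1785
triangle coeff Δ(3,8,7) = 1/5290740
Σ_t [1,3]: t=1:−1/7257600 t=2:+1/2073600 t=3:−1/7257600 = 1/4838400
(3j)²=252/20995 [(3 8 7; 0 0 0)], sign=-1
Σ_t [3,4]: t=3:−1/479001600 t=4:+1/174182400 = 1/273715200
(3j)²=49/3876 [(3 8 7; -2 6 -4)], sign=-1
⇒ 4πI² = 21609/79781
I = (+1)√(21609/79781/(4π)) = 0.14681238

0.146812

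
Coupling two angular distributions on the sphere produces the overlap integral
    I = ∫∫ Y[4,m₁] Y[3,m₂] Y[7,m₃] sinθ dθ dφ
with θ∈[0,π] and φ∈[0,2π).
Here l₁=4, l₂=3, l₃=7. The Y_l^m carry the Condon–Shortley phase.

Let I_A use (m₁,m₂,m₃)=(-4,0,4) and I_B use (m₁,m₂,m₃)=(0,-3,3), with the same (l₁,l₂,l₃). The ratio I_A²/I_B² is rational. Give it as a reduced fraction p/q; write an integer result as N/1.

Same 4,3,7: normalisation and zero-m 3j drop out of the ratio.
A: Δ: 0! 8! 6! / 15! → 1/45045; sum: t=0:+1/1451520 = 1/1451520; 3j²(4 3 7; -4 0 4) = Δ·Π!·Σ² = 1/273  (sign -1)
B: Δ: 0! 8! 6! / 15! → 1/45045; sum: t=0:+1/414720 = 1/414720; 3j²(4 3 7; 0 -3 3) = Δ·Π!·Σ² = 2/429  (sign +1)
I_A²/I_B² = (1/273)/(2/429) = 11/14

11/14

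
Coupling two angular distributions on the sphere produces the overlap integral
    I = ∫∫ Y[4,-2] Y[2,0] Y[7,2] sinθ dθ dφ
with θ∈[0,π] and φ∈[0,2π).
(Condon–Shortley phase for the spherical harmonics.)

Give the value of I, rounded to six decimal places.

0.000000

|4−2|≤7≤4+2 violated ⇒ I = 0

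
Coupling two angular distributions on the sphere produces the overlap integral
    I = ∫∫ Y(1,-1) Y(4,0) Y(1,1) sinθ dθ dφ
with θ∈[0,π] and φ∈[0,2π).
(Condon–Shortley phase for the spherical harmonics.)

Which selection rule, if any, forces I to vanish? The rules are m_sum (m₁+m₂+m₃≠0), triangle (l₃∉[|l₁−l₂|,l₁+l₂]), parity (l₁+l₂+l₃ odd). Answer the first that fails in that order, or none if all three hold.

Σmᵢ = 0  ✓
l₃∈[|l₁−l₂|,l₁+l₂]=[3,5], have l₃=1  ✗
Σlᵢ = 6 ⇒ even

triangle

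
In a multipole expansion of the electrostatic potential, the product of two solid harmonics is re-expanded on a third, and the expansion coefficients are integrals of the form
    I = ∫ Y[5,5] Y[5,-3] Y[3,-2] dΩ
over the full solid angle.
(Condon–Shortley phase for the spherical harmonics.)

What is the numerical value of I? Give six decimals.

Σlᵢ=13 odd — θ-integrand is odd under cosθ→−cosθ; I=0

0.000000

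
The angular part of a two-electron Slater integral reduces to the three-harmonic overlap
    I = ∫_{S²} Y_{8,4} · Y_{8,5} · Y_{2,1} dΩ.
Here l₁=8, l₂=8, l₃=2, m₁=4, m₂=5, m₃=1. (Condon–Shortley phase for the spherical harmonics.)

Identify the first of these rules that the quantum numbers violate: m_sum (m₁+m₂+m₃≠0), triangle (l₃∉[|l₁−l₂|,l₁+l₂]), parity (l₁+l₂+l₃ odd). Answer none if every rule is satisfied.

m_sum

azimuthal sum: 4 + 5 + 1 = 10  ✗
0 ≤ 2 ≤ 16 (triangle on l)
L = 8 + 8 + 2 = 18 (even)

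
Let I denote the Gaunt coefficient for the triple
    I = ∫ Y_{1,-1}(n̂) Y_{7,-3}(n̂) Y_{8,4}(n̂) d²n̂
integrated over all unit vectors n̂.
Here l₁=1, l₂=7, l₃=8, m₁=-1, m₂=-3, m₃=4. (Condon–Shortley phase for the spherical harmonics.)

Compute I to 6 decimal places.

0.248575

m-sum 0 ✓  L=16 even ✓  6≤8≤8 ✓
Π(2lᵢ+1) = 3×15×17 = 765
triangle coeff Δ(1,7,8) = 1/2040
Σ_t [0,0]: t=0:+1/25401600 = 1/25401600
(3j)²=8/255 [(1 7 8; 0 0 0)], sign=+1
Σ_t [0,0]: t=0:+1/174182400 = 1/174182400
(3j)²=11/340 [(1 7 8; -1 -3 4)], sign=+1
⇒ 4πI² = 66/85
I = (+1)√(66/85/(4π)) = 0.24857507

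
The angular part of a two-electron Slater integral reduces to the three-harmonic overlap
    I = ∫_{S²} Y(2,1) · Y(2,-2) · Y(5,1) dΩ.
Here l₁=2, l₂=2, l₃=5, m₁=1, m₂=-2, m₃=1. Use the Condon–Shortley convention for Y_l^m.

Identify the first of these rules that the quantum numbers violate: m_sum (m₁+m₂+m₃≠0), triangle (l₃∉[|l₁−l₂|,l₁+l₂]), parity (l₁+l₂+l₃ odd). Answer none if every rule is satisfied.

azimuthal sum: 1 − 2 + 1 = 0  ✓
0 ≤ 5 ≤ 4 (triangle on l)  ✗
L = 2 + 2 + 5 = 9 (odd)

triangle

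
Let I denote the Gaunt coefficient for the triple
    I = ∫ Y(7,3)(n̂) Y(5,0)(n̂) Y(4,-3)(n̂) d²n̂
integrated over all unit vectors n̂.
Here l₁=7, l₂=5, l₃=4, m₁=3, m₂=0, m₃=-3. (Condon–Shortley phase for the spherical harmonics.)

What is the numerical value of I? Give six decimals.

Checks pass: Σm=0; 16 even; l₃=4∈[2,12].
(2·7+1)(2·5+1)(2·4+1) = 1485
Δ: 8! 6! 2! / 17! → 1/6126120
sum: t=3:−1/69120 t=4:+1/20736 t=5:−1/69120 = 1/51840
3j²(7 5 4; 0 0 0) = Δ·Π!·Σ² = 280/21879  (sign +1)
sum: t=3:−1/172800 t=4:+1/414720 = -7/2073600
3j²(7 5 4; 3 0 -3) = Δ·Π!·Σ² = 343/29172  (sign +1)
combine: 4πI² = 1485·280/21879·343/29172 = 120050/537251
take √, sign +1: I = 0.13334832

0.133348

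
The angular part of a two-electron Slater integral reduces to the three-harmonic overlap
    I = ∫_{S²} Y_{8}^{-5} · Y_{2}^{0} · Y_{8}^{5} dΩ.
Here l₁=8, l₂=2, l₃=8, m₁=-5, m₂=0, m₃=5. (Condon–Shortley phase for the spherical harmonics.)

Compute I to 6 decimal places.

0.006640

Rules hold: Σm=0, L=18 even, 6≤8≤10.
N = 17·5·17 = 1445
Δ = 2!·14!·2!/19! = 1/348840
Racah Σ t=0..2: t=0:+1/116121600 t=1:−1/25401600 t=2:+1/116121600 = -1/45158400
⇒ 3j(8 2 8; 0 0 0)² = 24/1615, sgn -1
Racah Σ t=0..2: t=0:+1/24908083200 t=1:−1/958003200 t=2:+1/958003200 = 1/24908083200
⇒ 3j(8 2 8; -5 0 5)² = 1/38760, sgn -1
4πI² = N·(3j₀)²·(3jₘ)² = 1/1805
I = +1·√(0.000554017/4π) = 0.00663982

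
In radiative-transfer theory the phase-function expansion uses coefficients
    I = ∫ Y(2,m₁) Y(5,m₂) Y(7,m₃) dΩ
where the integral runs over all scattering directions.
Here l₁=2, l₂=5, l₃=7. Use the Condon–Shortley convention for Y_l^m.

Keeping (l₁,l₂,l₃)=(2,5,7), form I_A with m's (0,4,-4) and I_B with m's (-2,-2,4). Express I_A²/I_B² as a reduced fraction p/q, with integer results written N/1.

1/2

l's match ⇒ only the (l;m) 3-j factors differ between A and B.
A: triangle coeff Δ(2,5,7) = 1/15015; Σ_t [0,0]: t=0:+1/1451520 = 1/1451520; (3j)²=1/91 [(2 5 7; 0 4 -4)], sign=-1
B: triangle coeff Δ(2,5,7) = 1/15015; Σ_t [0,0]: t=0:+1/725760 = 1/725760; (3j)²=2/91 [(2 5 7; -2 -2 4)], sign=-1
I_A²/I_B² = (1/91)/(2/91) = 1/2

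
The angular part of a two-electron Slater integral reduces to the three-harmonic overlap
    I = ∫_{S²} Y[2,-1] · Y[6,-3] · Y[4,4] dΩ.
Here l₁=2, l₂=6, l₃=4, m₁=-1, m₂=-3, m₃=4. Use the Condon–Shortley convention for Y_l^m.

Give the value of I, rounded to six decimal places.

-0.047713

Rules hold: Σm=0, L=12 even, 4≤4≤8.
N = 5·13·9 = 585
Δ = 4!·0!·8!/13! = 1/6435
Racah Σ t=2..2: t=2:+1/2304 = 1/2304
⇒ 3j(2 6 4; 0 0 0)² = 5/143, sgn +1
Racah Σ t=3..3: t=3:−1/241920 = -1/241920
⇒ 3j(2 6 4; -1 -3 4)² = 1/715, sgn -1
4πI² = N·(3j₀)²·(3jₘ)² = 45/1573
I = -1·√(0.0286078/4π) = -0.04771303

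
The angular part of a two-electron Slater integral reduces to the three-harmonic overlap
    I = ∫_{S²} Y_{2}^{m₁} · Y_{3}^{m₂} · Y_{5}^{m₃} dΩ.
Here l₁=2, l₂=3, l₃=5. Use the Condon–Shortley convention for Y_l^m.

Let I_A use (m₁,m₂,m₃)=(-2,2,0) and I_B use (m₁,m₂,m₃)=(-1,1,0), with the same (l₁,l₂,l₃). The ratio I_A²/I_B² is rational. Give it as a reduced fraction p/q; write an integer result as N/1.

1/10

Shared (l₁,l₂,l₃)=(2,3,5): N and (l;000)² cancel in I_A²/I_B².
A: Δ = 0!·4!·6!/11! = 1/2310; Racah Σ t=0..0: t=0:+1/2880 = 1/2880; ⇒ 3j(2 3 5; -2 2 0)² = 1/462, sgn -1
B: Δ = 0!·4!·6!/11! = 1/2310; Racah Σ t=0..0: t=0:+1/288 = 1/288; ⇒ 3j(2 3 5; -1 1 0)² = 5/231, sgn -1
I_A²/I_B² = (1/462)/(5/231) = 1/10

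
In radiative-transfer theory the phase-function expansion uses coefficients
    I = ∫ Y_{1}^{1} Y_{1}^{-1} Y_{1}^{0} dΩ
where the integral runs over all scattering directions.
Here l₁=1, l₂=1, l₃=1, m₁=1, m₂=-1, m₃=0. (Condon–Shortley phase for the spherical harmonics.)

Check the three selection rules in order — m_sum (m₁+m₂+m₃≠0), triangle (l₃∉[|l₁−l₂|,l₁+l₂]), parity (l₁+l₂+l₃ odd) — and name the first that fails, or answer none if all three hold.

parity

azimuthal sum: 1 − 1 + 0 = 0  ✓
0 ≤ 1 ≤ 2 (triangle on l)  ✓
L = 1 + 1 + 1 = 3 (odd)  ✗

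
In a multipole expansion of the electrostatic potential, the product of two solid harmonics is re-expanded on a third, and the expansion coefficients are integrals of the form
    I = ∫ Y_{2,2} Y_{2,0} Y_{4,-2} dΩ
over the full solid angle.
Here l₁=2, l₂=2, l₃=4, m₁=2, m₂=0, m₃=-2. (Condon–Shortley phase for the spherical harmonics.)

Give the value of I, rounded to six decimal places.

Rules hold: Σm=0, L=8 even, 0≤4≤4.
N = 5·5·9 = 225
Δ = 0!·4!·4!/9! = 1/630
Racah Σ t=0..0: t=0:+1/16 = 1/16
⇒ 3j(2 2 4; 0 0 0)² = 2/35, sgn +1
Racah Σ t=0..0: t=0:+1/96 = 1/96
⇒ 3j(2 2 4; 2 0 -2)² = 1/42, sgn +1
4πI² = N·(3j₀)²·(3jₘ)² = 15/49
I = +1·√(0.306122/4π) = 0.15607835

0.156078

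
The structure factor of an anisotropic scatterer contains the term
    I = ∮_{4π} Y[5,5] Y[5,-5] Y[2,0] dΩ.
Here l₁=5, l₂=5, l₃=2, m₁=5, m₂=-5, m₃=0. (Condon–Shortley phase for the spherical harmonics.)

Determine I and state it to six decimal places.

Checks pass: Σm=0; 12 even; l₃=2∈[0,10].
(2·5+1)(2·5+1)(2·2+1) = 605
Δ: 8! 2! 2! / 13! → 1/38610
sum: t=3:−1/2880 t=4:+1/576 t=5:−1/2880 = 1/960
3j²(5 5 2; 0 0 0) = Δ·Π!·Σ² = 10/429  (sign +1)
sum: t=0:+1/161280 = 1/161280
3j²(5 5 2; 5 -5 0) = Δ·Π!·Σ² = 15/286  (sign +1)
combine: 4πI² = 605·10/429·15/286 = 125/169
take √, sign +1: I = 0.24260890

0.242609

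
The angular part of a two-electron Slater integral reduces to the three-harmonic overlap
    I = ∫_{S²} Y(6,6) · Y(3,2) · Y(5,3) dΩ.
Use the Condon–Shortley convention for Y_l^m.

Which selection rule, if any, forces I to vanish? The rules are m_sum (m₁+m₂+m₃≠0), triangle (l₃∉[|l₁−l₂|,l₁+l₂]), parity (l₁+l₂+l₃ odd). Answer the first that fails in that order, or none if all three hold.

m_sum

m₁+m₂+m₃ = 6 + 2 + 3 = 11  ✗
triangle: |6−3|=3 ≤ l₃=5 ≤ 6+3=9
parity: l₁+l₂+l₃ = 14 is even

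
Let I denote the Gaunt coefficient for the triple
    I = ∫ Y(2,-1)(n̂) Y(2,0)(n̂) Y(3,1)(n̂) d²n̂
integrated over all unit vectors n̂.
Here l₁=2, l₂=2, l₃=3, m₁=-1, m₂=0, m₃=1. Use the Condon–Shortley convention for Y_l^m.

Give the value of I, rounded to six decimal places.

0.000000

Σlᵢ=7 odd — θ-integrand is odd under cosθ→−cosθ; I=0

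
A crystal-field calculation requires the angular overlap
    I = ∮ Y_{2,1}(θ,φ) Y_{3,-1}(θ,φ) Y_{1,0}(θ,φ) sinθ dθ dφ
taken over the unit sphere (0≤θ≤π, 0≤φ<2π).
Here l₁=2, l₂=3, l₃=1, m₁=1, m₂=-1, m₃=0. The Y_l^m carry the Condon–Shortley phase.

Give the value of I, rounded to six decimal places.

Checks pass: Σm=0; 6 even; l₃=1∈[1,5].
(2·2+1)(2·3+1)(2·1+1) = 105
Δ: 4! 0! 2! / 7! → 1/105
sum: t=2:+1/4 = 1/4
3j²(2 3 1; 0 0 0) = Δ·Π!·Σ² = 3/35  (sign -1)
sum: t=1:−1/6 = -1/6
3j²(2 3 1; 1 -1 0) = Δ·Π!·Σ² = 8/105  (sign +1)
combine: 4πI² = 105·3/35·8/105 = 24/35
take √, sign -1: I = -0.23359668

-0.233597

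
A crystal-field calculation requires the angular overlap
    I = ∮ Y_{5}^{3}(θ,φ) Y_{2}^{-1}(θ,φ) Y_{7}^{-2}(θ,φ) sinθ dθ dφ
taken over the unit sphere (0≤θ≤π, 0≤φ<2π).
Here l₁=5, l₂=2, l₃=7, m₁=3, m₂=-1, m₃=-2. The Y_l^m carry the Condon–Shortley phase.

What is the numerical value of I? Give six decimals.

0.107507

Rules hold: Σm=0, L=14 even, 3≤7≤7.
N = 11·5·15 = 825
Δ = 0!·10!·4!/15! = 1/15015
Racah Σ t=0..0: t=0:+1/57600 = 1/57600
⇒ 3j(5 2 7; 0 0 0)² = 21/715, sgn -1
Racah Σ t=0..0: t=0:+1/483840 = 1/483840
⇒ 3j(5 2 7; 3 -1 -2)² = 6/1001, sgn -1
4πI² = N·(3j₀)²·(3jₘ)² = 270/1859
I = +1·√(0.145239/4π) = 0.10750713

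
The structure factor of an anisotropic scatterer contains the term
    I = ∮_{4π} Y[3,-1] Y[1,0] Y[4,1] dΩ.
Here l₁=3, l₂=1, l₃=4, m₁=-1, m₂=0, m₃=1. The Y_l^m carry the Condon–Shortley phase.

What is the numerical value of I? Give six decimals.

-0.238414

Checks pass: Σm=0; 8 even; l₃=4∈[2,4].
(2·3+1)(2·1+1)(2·4+1) = 189
Δ: 0! 6! 2! / 9! → 1/252
sum: t=0:+1/36 = 1/36
3j²(3 1 4; 0 0 0) = Δ·Π!·Σ² = 4/63  (sign +1)
sum: t=0:+1/48 = 1/48
3j²(3 1 4; -1 0 1) = Δ·Π!·Σ² = 5/84  (sign -1)
combine: 4πI² = 189·4/63·5/84 = 5/7
take √, sign -1: I = -0.23841361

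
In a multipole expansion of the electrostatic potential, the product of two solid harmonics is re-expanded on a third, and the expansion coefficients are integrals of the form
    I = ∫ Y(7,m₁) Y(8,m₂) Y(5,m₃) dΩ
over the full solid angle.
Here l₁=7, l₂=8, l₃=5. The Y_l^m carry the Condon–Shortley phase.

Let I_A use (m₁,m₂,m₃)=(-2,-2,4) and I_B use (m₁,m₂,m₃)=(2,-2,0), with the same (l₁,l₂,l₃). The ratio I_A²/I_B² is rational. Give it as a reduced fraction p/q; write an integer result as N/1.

Same 7,8,5: normalisation and zero-m 3j drop out of the ratio.
A: Δ: 10! 4! 6! / 21! → 1/814773960; sum: t=5:−1/41472000 t=6:+1/74649600 = -1/93312000; 3j²(7 8 5; -2 -2 4) = Δ·Π!·Σ² = 1344/230945  (sign +1)
B: Δ: 10! 4! 6! / 21! → 1/814773960; sum: t=1:−1/1045094400 t=2:+1/23224320 t=3:−1/4354560 t=4:+1/4976640 t=5:−1/41472000 = -1/93312000; 3j²(7 8 5; 2 -2 0) = Δ·Π!·Σ² = 32/138567  (sign +1)
I_A²/I_B² = (1344/230945)/(32/138567) = 126/5

126/5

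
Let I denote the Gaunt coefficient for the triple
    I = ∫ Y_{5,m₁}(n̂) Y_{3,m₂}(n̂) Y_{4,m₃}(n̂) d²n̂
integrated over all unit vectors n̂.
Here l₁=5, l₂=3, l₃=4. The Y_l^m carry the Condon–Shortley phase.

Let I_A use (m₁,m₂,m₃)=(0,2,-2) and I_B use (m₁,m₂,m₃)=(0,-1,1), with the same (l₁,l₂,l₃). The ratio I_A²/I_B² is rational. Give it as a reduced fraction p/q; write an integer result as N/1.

Shared (l₁,l₂,l₃)=(5,3,4): N and (l;000)² cancel in I_A²/I_B².
A: Δ = 4!·6!·2!/13! = 1/180180; Racah Σ t=3..4: t=3:−1/576 t=4:+1/2880 = -1/720; ⇒ 3j(5 3 4; 0 2 -2)² = 80/3003, sgn -1
B: Δ = 4!·6!·2!/13! = 1/180180; Racah Σ t=0..2: t=0:+1/5760 t=1:−1/288 t=2:+1/288 = 1/5760; ⇒ 3j(5 3 4; 0 -1 1)² = 1/12012, sgn -1
I_A²/I_B² = (80/3003)/(1/12012) = 320/1

320/1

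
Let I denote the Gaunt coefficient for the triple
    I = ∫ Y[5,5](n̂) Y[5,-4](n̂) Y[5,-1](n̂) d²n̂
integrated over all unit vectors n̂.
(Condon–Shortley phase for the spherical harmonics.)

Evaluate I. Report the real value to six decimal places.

0.000000

Σlᵢ=15 odd — θ-integrand is odd under cosθ→−cosθ; I=0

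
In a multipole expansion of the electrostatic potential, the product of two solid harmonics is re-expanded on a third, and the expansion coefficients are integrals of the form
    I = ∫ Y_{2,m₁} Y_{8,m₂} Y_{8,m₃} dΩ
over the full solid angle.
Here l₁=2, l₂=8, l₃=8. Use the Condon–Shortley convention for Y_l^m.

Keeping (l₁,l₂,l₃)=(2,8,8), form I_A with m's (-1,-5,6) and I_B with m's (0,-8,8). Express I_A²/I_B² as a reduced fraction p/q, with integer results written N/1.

Same 2,8,8: normalisation and zero-m 3j drop out of the ratio.
A: Δ: 2! 2! 14! / 19! → 1/348840; sum: t=1:−1/1916006400 t=2:+1/12454041600 = -1/2264371200; 3j²(2 8 8; -1 -5 6) = Δ·Π!·Σ² = 847/38760  (sign -1)
B: Δ: 2! 2! 14! / 19! → 1/348840; sum: t=0:+1/348713164800 = 1/348713164800; 3j²(2 8 8; 0 -8 8) = Δ·Π!·Σ² = 40/969  (sign +1)
I_A²/I_B² = (847/38760)/(40/969) = 847/1600

847/1600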